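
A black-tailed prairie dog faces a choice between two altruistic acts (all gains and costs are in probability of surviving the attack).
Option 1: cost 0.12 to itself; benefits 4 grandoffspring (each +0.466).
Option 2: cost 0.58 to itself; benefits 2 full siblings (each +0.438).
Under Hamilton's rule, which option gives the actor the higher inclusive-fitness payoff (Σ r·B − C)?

Option 1: r to a grandoffspring = 0.25.
Option 1: Σ r·B − C = (4·0.25·0.466) − 0.12 = 0.346.
Option 2: r to a full sibling = 0.5.
Option 2: Σ r·B − C = (2·0.5·0.438) − 0.58 = -0.142.
Option 1 has the higher net inclusive-fitness payoff.

Option 1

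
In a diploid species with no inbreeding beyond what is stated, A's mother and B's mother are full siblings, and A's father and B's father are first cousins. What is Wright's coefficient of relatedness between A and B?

Wright's path rule: contributions from independent ancestry routes add.
A and B are related in two ways: first cousins through their mothers (r = 1/8) and second cousins through their fathers (r = 1/32).
r = 1/8 + 1/32 = 0.15625.

0.15625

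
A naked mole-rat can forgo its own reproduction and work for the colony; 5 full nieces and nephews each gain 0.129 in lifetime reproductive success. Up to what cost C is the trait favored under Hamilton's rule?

r to a full niece or nephew = 1/4 (full aunt/uncle↔niece/nephew: two paths of length 3 through the shared grandparent pair: r = 2·(1/2)^3 = 1/4).
Hamilton's rule: n·r·B > C, so the trait is favored while C < n·r·B = 5·0.25·0.129 = 0.16125.

0.16125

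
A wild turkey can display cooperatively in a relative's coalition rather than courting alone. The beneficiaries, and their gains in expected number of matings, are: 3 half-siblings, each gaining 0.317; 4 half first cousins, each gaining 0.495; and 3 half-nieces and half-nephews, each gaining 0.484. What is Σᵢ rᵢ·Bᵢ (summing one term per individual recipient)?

0.543

r to a half-sibling = 1/4 (half-sibs share one parent — one path of length 2: r = (1/2)^2 = 1/4).
r to a half first cousin = 0.0625 (half first cousins share one grandparent — one path of length 4: r = (1/2)^4 = 1/16).
r to a half-niece or half-nephew = 0.125 (half-aunt/uncle↔niece/nephew: one path of length 3: r = (1/2)^3 = 1/8).
Summing one r·B term per recipient: 3·0.25·0.317 + 4·0.0625·0.495 + 3·0.125·0.484 = 0.543.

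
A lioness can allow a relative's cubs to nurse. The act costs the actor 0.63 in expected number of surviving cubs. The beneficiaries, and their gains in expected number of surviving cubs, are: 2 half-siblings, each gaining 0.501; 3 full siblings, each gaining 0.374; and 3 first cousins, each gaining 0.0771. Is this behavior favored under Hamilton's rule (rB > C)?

Hamilton's rule: the trait is favored when the sum of r·B over every recipient exceeds the actor's cost C.
r to a half-sibling = 0.25 (half-sibs share one parent — one path of length 2: r = (1/2)^2 = 1/4).
r to a full sibling = 0.5 (full sibs share both parents — two paths of length 2: r = 2·(1/2)^2 = 1/2).
r to a first cousin = 0.125 (first cousins share one grandparent pair — two paths of length 4: r = 2·(1/2)^4 = 1/8).
Summing one r·B term per recipient: 2·0.25·0.501 + 3·0.5·0.374 + 3·0.125·0.0771 = 0.8404125.
0.8404125 > 0.63: the indirect benefit exceeds the cost.

Yes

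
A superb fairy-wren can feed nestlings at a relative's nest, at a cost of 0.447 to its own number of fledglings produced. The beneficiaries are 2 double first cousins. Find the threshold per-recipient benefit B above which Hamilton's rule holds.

r to a double first cousin = 1/4 (double first cousins share both grandparent pairs — four paths of length 4: r = 4·(1/2)^4 = 1/4).
Hamilton's rule with n recipients of equal r: n·r·B > C, so B > C/(n·r) = 0.447/(2·0.25) = 0.894.

0.894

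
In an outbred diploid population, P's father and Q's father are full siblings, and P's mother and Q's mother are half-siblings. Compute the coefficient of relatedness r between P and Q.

Wright's path rule: contributions from independent ancestry routes add.
P and Q are related in two ways: first cousins through their fathers (r = 1/8) and half first cousins through their mothers (r = 1/16).
r = 1/8 + 1/16 = 3/16 = 0.1875.

0.1875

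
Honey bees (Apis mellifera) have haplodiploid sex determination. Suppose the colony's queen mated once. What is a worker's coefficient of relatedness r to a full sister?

0.75

Haplodiploid full sisters inherit their father's entire haploid genome identically (contributing 1/2) and on average half of their mother's contribution (1/2 · 1/2 = 1/4); r = 1/2 + 1/4 = 3/4.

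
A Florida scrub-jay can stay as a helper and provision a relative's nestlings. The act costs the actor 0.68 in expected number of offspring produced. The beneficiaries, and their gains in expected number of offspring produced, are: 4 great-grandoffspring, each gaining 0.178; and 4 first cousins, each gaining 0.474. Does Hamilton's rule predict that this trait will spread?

Hamilton's rule: the trait is favored when the sum of r·B over every recipient exceeds the actor's cost C.
r to a great-grandoffspring = 1/8 (three parent–offspring links: r = (1/2)^3 = 1/8).
r to a first cousin = 0.125 (first cousins share one grandparent pair — two paths of length 4: r = 2·(1/2)^4 = 1/8).
Summing one r·B term per recipient: 4·0.125·0.178 + 4·0.125·0.474 = 0.326.
0.326 < 0.68: the indirect benefit is less than the cost.

No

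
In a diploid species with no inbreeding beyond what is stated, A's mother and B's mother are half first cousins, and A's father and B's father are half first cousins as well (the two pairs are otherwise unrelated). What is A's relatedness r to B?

0.03125

Relatedness sums over independent paths through distinct common ancestors.
A and B are related in two ways: half second cousins through their mothers (r = 1/64) and half second cousins through their fathers (r = 1/64).
r = 1/64 + 1/64 = 1/32 = 0.03125.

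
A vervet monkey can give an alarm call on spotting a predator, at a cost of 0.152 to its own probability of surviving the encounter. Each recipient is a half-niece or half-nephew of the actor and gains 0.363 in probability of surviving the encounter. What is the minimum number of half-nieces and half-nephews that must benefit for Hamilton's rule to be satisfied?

4

r to a half-niece or half-nephew = 1/8 (half-aunt/uncle↔niece/nephew: one path of length 3: r = (1/2)^3 = 1/8).
Hamilton's rule: n·r·B > C  ⇒  n > C/(r·B) = 0.152/(0.125·0.363) = 3.35.
The smallest integer exceeding 3.35 is 4.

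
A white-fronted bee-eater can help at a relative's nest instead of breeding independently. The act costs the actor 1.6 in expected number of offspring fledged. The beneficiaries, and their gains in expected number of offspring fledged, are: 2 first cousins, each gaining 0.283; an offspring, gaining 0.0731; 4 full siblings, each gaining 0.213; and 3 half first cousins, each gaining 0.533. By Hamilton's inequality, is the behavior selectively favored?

No

Hamilton's rule: the trait is favored when the sum of r·B over every recipient exceeds the actor's cost C.
r to a first cousin = 0.125 (first cousins share one grandparent pair — two paths of length 4: r = 2·(1/2)^4 = 1/8).
r to an offspring = 0.5 (one parent–offspring link: r = (1/2)^1 = 1/2).
r to a full sibling = 0.5 (full sibs share both parents — two paths of length 2: r = 2·(1/2)^2 = 1/2).
r to a half first cousin = 0.0625 (half first cousins share one grandparent — one path of length 4: r = (1/2)^4 = 1/16).
Summing one r·B term per recipient: 2·0.125·0.283 + 1·0.5·0.0731 + 4·0.5·0.213 + 3·0.0625·0.533 = 0.6332375.
0.6332375 < 1.6: the indirect benefit is less than the cost.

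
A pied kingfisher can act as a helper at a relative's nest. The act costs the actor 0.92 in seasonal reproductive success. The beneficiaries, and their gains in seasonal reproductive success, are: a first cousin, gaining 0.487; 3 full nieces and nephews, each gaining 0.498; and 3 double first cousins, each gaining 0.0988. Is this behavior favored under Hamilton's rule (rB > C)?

No

Hamilton's rule: the trait is favored when the sum of r·B over every recipient exceeds the actor's cost C.
r to a first cousin = 0.125 (first cousins share one grandparent pair — two paths of length 4: r = 2·(1/2)^4 = 1/8).
r to a full niece or nephew = 0.25 (full aunt/uncle↔niece/nephew: two paths of length 3 through the shared grandparent pair: r = 2·(1/2)^3 = 1/4).
r to a double first cousin = 1/4 (double first cousins share both grandparent pairs — four paths of length 4: r = 4·(1/2)^4 = 1/4).
Summing one r·B term per recipient: 1·0.125·0.487 + 3·0.25·0.498 + 3·0.25·0.0988 = 0.508475.
0.508475 < 0.92: the indirect benefit is less than the cost.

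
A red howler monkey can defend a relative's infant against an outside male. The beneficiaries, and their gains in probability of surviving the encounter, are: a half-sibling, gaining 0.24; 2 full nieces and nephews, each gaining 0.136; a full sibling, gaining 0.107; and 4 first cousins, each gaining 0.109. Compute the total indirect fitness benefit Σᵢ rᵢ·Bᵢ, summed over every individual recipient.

r to a half-sibling = 0.25 (half-sibs share one parent — one path of length 2: r = (1/2)^2 = 1/4).
r to a full niece or nephew = 0.25 (full aunt/uncle↔niece/nephew: two paths of length 3 through the shared grandparent pair: r = 2·(1/2)^3 = 1/4).
r to a full sibling = 1/2 (full sibs share both parents — two paths of length 2: r = 2·(1/2)^2 = 1/2).
r to a first cousin = 1/8 (first cousins share one grandparent pair — two paths of length 4: r = 2·(1/2)^4 = 1/8).
Summing one r·B term per recipient: 1·0.25·0.24 + 2·0.25·0.136 + 1·0.5·0.107 + 4·0.125·0.109 = 0.236.

0.236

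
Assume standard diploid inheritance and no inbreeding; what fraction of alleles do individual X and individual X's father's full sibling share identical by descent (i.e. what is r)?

0.25

Each parent–offspring link contributes a factor of 1/2, and independent paths through distinct common ancestors add.
Full aunt/uncle↔niece/nephew: two paths of length 3 through the shared grandparent pair: r = 2·(1/2)^3 = 1/4.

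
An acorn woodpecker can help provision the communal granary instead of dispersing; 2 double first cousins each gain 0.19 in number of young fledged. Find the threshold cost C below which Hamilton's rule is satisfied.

0.095

r to a double first cousin = 0.25 (double first cousins share both grandparent pairs — four paths of length 4: r = 4·(1/2)^4 = 1/4).
Hamilton's rule: n·r·B > C, so the trait is favored while C < n·r·B = 2·0.25·0.19 = 0.095.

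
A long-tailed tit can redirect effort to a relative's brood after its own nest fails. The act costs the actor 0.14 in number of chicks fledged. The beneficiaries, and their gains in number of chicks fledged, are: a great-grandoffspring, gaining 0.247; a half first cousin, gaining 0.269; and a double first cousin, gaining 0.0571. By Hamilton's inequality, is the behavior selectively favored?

Hamilton's rule: the trait is favored when the sum of r·B over every recipient exceeds the actor's cost C.
r to a great-grandoffspring = 1/8 (three parent–offspring links: r = (1/2)^3 = 1/8).
r to a half first cousin = 0.0625 (half first cousins share one grandparent — one path of length 4: r = (1/2)^4 = 1/16).
r to a double first cousin = 1/4 (double first cousins share both grandparent pairs — four paths of length 4: r = 4·(1/2)^4 = 1/4).
Summing one r·B term per recipient: 1·0.125·0.247 + 1·0.0625·0.269 + 1·0.25·0.0571 = 0.0619625.
0.0619625 < 0.14: the indirect benefit is less than the cost.

No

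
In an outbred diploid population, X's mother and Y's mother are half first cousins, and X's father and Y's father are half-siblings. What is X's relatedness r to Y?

With two independent routes of shared ancestry, r is the sum of the two contributions.
X and Y are related in two ways: half second cousins through their mothers (r = 1/64) and half first cousins through their fathers (r = 1/16).
r = 1/64 + 1/16 = 5/64 = 0.078125.

0.078125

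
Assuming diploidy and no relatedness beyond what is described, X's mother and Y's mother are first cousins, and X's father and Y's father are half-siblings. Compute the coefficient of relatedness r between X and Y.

0.09375

Relatedness sums over independent paths through distinct common ancestors.
X and Y are related in two ways: second cousins through their mothers (r = 1/32) and half first cousins through their fathers (r = 1/16).
r = 1/32 + 1/16 = 3/32 = 0.09375.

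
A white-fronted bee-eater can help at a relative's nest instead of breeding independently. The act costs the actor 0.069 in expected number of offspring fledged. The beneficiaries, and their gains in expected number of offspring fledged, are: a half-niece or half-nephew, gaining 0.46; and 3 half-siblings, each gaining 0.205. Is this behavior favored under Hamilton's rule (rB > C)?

Yes

Hamilton's rule: the trait is favored when the sum of r·B over every recipient exceeds the actor's cost C.
r to a half-niece or half-nephew = 1/8 (half-aunt/uncle↔niece/nephew: one path of length 3: r = (1/2)^3 = 1/8).
r to a half-sibling = 1/4 (half-sibs share one parent — one path of length 2: r = (1/2)^2 = 1/4).
Summing one r·B term per recipient: 1·0.125·0.46 + 3·0.25·0.205 = 0.21125.
0.21125 > 0.069: the indirect benefit exceeds the cost.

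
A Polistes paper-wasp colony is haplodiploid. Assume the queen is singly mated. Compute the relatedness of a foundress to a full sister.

Haplodiploid full sisters inherit their father's entire haploid genome identically (contributing 1/2) and on average half of their mother's contribution (1/2 · 1/2 = 1/4); r = 1/2 + 1/4 = 3/4.

0.75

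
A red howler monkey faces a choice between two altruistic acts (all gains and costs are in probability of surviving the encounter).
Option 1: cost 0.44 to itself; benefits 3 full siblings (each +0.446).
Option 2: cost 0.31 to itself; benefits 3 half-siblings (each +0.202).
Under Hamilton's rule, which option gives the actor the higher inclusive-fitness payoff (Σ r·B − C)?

Option 1: r to a full sibling = 0.5.
Option 1: Σ r·B − C = (3·0.5·0.446) − 0.44 = 0.229.
Option 2: r to a half-sibling = 0.25.
Option 2: Σ r·B − C = (3·0.25·0.202) − 0.31 = -0.1585.
Option 1 has the higher net inclusive-fitness payoff.

Option 1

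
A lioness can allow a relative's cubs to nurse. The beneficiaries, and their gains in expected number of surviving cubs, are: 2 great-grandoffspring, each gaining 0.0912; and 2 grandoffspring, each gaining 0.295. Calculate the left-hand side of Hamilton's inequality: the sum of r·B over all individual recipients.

r to a great-grandoffspring = 0.125 (three parent–offspring links: r = (1/2)^3 = 1/8).
r to a grandoffspring = 1/4 (two parent–offspring links: r = (1/2)^2 = 1/4).
Summing one r·B term per recipient: 2·0.125·0.0912 + 2·0.25·0.295 = 0.1703.

0.1703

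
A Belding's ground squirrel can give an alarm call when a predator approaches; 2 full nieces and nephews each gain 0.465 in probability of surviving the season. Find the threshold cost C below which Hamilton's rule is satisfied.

r to a full niece or nephew = 0.25 (full aunt/uncle↔niece/nephew: two paths of length 3 through the shared grandparent pair: r = 2·(1/2)^3 = 1/4).
Hamilton's rule: n·r·B > C, so the trait is favored while C < n·r·B = 2·0.25·0.465 = 0.2325.

0.2325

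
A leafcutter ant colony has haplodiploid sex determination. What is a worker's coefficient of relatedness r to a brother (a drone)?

Her haploid brother carries none of their father's genes and a random half of their mother's genome; that half matches the maternal half of her own genome with probability 1/2: r = 1/2 · 1/2 = 1/4.

0.25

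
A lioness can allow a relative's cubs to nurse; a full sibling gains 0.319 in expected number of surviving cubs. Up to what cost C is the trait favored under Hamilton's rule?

0.1595

r to a full sibling = 1/2 (full sibs share both parents — two paths of length 2: r = 2·(1/2)^2 = 1/2).
Hamilton's rule: n·r·B > C, so the trait is favored while C < n·r·B = 1·0.5·0.319 = 0.1595.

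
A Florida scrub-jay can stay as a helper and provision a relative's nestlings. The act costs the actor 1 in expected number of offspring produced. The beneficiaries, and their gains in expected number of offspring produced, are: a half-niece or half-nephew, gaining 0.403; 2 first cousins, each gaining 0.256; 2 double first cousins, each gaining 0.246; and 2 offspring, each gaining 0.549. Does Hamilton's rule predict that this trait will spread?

No

Hamilton's rule: the trait is favored when the sum of r·B over every recipient exceeds the actor's cost C.
r to a half-niece or half-nephew = 1/8 (half-aunt/uncle↔niece/nephew: one path of length 3: r = (1/2)^3 = 1/8).
r to a first cousin = 1/8 (first cousins share one grandparent pair — two paths of length 4: r = 2·(1/2)^4 = 1/8).
r to a double first cousin = 1/4 (double first cousins share both grandparent pairs — four paths of length 4: r = 4·(1/2)^4 = 1/4).
r to an offspring = 0.5 (one parent–offspring link: r = (1/2)^1 = 1/2).
Summing one r·B term per recipient: 1·0.125·0.403 + 2·0.125·0.256 + 2·0.25·0.246 + 2·0.5·0.549 = 0.786375.
0.786375 < 1: the indirect benefit is less than the cost.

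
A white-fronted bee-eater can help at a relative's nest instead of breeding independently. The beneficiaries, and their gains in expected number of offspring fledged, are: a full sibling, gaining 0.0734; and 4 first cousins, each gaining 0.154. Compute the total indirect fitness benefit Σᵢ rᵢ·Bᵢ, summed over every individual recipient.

0.1137

r to a full sibling = 0.5 (full sibs share both parents — two paths of length 2: r = 2·(1/2)^2 = 1/2).
r to a first cousin = 0.125 (first cousins share one grandparent pair — two paths of length 4: r = 2·(1/2)^4 = 1/8).
Summing one r·B term per recipient: 1·0.5·0.0734 + 4·0.125·0.154 = 0.1137.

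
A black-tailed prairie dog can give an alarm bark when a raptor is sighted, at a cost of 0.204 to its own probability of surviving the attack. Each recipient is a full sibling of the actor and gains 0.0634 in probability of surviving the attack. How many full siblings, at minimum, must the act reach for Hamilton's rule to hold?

7

r to a full sibling = 0.5 (full sibs share both parents — two paths of length 2: r = 2·(1/2)^2 = 1/2).
Hamilton's rule: n·r·B > C  ⇒  n > C/(r·B) = 0.204/(0.5·0.0634) = 6.435.
The smallest integer exceeding 6.435 is 7.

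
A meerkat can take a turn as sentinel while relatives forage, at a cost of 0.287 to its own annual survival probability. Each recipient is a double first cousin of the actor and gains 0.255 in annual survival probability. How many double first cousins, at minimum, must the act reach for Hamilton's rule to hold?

5

r to a double first cousin = 0.25 (double first cousins share both grandparent pairs — four paths of length 4: r = 4·(1/2)^4 = 1/4).
Hamilton's rule: n·r·B > C  ⇒  n > C/(r·B) = 0.287/(0.25·0.255) = 4.502.
The smallest integer exceeding 4.502 is 5.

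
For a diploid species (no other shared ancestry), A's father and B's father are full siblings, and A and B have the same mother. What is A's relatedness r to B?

0.375

Relatedness sums over independent paths through distinct common ancestors.
A and B are related in two ways: first cousins through their fathers (r = 1/8) and half-sibs through their shared mother (r = 1/4).
r = 1/8 + 1/4 = 0.375.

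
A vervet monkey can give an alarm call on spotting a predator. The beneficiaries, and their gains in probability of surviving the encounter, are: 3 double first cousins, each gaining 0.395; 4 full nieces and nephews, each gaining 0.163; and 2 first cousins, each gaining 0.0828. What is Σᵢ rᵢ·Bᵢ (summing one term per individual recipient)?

r to a double first cousin = 1/4 (double first cousins share both grandparent pairs — four paths of length 4: r = 4·(1/2)^4 = 1/4).
r to a full niece or nephew = 1/4 (full aunt/uncle↔niece/nephew: two paths of length 3 through the shared grandparent pair: r = 2·(1/2)^3 = 1/4).
r to a first cousin = 0.125 (first cousins share one grandparent pair — two paths of length 4: r = 2·(1/2)^4 = 1/8).
Summing one r·B term per recipient: 3·0.25·0.395 + 4·0.25·0.163 + 2·0.125·0.0828 = 0.47995.

0.47995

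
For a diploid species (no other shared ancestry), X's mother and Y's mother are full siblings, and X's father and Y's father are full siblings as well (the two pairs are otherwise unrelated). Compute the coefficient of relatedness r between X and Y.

With two independent routes of shared ancestry, r is the sum of the two contributions.
X and Y are related in two ways: first cousins through their mothers (r = 1/8) and first cousins through their fathers (r = 1/8) — i.e. double first cousins.
r = 1/8 + 1/8 = 0.25.

0.25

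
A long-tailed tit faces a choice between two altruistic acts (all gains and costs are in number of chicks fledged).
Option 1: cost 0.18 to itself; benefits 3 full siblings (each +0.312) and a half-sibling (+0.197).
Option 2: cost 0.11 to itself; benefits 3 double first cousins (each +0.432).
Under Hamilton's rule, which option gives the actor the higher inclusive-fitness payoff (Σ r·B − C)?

Option 1

Option 1: r to a full sibling = 0.5.
Option 1: r to a half-sibling = 0.25.
Option 1: Σ r·B − C = (3·0.5·0.312 + 1·0.25·0.197) − 0.18 = 0.33725.
Option 2: r to a double first cousin = 0.25.
Option 2: Σ r·B − C = (3·0.25·0.432) − 0.11 = 0.214.
Option 1 has the higher net inclusive-fitness payoff.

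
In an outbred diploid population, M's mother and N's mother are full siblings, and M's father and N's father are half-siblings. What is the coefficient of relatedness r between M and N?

Relatedness sums over independent paths through distinct common ancestors.
M and N are related in two ways: first cousins through their mothers (r = 1/8) and half first cousins through their fathers (r = 1/16).
r = 1/8 + 1/16 = 3/16 = 0.1875.

0.1875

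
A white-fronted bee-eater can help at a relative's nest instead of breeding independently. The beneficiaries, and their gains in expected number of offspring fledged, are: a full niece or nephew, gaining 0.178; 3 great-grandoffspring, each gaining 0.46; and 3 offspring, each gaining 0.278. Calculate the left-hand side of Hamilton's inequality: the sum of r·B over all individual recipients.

0.634

r to a full niece or nephew = 0.25 (full aunt/uncle↔niece/nephew: two paths of length 3 through the shared grandparent pair: r = 2·(1/2)^3 = 1/4).
r to a great-grandoffspring = 1/8 (three parent–offspring links: r = (1/2)^3 = 1/8).
r to an offspring = 0.5 (one parent–offspring link: r = (1/2)^1 = 1/2).
Summing one r·B term per recipient: 1·0.25·0.178 + 3·0.125·0.46 + 3·0.5·0.278 = 0.634.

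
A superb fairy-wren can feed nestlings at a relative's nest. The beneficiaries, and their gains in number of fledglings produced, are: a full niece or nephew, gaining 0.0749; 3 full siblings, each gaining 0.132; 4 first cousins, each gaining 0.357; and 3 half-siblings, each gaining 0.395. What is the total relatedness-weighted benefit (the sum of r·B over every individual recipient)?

0.691475

r to a full niece or nephew = 1/4 (full aunt/uncle↔niece/nephew: two paths of length 3 through the shared grandparent pair: r = 2·(1/2)^3 = 1/4).
r to a full sibling = 0.5 (full sibs share both parents — two paths of length 2: r = 2·(1/2)^2 = 1/2).
r to a first cousin = 0.125 (first cousins share one grandparent pair — two paths of length 4: r = 2·(1/2)^4 = 1/8).
r to a half-sibling = 1/4 (half-sibs share one parent — one path of length 2: r = (1/2)^2 = 1/4).
Summing one r·B term per recipient: 1·0.25·0.0749 + 3·0.5·0.132 + 4·0.125·0.357 + 3·0.25·0.395 = 0.691475.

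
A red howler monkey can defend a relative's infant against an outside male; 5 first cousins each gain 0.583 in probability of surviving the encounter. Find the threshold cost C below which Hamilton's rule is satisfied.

r to a first cousin = 0.125 (first cousins share one grandparent pair — two paths of length 4: r = 2·(1/2)^4 = 1/8).
Hamilton's rule: n·r·B > C, so the trait is favored while C < n·r·B = 5·0.125·0.583 = 0.364375.

0.364375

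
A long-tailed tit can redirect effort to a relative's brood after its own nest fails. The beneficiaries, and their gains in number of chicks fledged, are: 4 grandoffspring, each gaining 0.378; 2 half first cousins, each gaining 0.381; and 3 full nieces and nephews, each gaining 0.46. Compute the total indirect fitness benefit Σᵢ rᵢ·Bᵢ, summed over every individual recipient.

0.770625

r to a grandoffspring = 0.25 (two parent–offspring links: r = (1/2)^2 = 1/4).
r to a half first cousin = 1/16 (half first cousins share one grandparent — one path of length 4: r = (1/2)^4 = 1/16).
r to a full niece or nephew = 1/4 (full aunt/uncle↔niece/nephew: two paths of length 3 through the shared grandparent pair: r = 2·(1/2)^3 = 1/4).
Summing one r·B term per recipient: 4·0.25·0.378 + 2·0.0625·0.381 + 3·0.25·0.46 = 0.770625.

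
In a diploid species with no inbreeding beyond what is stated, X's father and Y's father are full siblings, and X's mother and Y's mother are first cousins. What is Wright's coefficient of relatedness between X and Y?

Independent pedigree routes through distinct common ancestors add.
X and Y are related in two ways: first cousins through their fathers (r = 1/8) and second cousins through their mothers (r = 1/32).
r = 1/8 + 1/32 = 0.15625.

0.15625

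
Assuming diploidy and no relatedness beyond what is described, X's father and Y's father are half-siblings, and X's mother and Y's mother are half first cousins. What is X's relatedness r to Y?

0.078125

Wright's path rule: contributions from independent ancestry routes add.
X and Y are related in two ways: half first cousins through their fathers (r = 1/16) and half second cousins through their mothers (r = 1/64).
r = 1/16 + 1/64 = 0.078125.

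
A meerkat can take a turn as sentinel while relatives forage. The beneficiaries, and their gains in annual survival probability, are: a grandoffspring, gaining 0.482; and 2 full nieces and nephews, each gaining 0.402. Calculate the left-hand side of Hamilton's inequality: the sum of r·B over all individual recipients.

r to a grandoffspring = 1/4 (two parent–offspring links: r = (1/2)^2 = 1/4).
r to a full niece or nephew = 1/4 (full aunt/uncle↔niece/nephew: two paths of length 3 through the shared grandparent pair: r = 2·(1/2)^3 = 1/4).
Summing one r·B term per recipient: 1·0.25·0.482 + 2·0.25·0.402 = 0.3215.

0.3215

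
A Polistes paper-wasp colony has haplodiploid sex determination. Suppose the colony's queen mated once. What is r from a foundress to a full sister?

Haplodiploid full sisters inherit their father's entire haploid genome identically (contributing 1/2) and on average half of their mother's contribution (1/2 · 1/2 = 1/4); r = 1/2 + 1/4 = 3/4.

0.75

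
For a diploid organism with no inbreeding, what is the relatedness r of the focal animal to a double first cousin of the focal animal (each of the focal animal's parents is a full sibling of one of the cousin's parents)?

0.25

Each parent–offspring link contributes a factor of 1/2, and independent paths through distinct common ancestors add.
Double first cousins share both grandparent pairs — four paths of length 4: r = 4·(1/2)^4 = 1/4.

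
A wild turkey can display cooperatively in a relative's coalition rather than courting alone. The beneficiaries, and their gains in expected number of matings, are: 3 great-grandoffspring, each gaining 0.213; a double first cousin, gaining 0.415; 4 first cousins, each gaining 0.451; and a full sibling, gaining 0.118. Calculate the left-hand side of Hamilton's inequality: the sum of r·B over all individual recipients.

0.468125

r to a great-grandoffspring = 0.125 (three parent–offspring links: r = (1/2)^3 = 1/8).
r to a double first cousin = 0.25 (double first cousins share both grandparent pairs — four paths of length 4: r = 4·(1/2)^4 = 1/4).
r to a first cousin = 1/8 (first cousins share one grandparent pair — two paths of length 4: r = 2·(1/2)^4 = 1/8).
r to a full sibling = 0.5 (full sibs share both parents — two paths of length 2: r = 2·(1/2)^2 = 1/2).
Summing one r·B term per recipient: 3·0.125·0.213 + 1·0.25·0.415 + 4·0.125·0.451 + 1·0.5·0.118 = 0.468125.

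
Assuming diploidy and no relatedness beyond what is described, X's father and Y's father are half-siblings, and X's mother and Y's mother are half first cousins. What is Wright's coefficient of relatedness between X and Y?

Wright's path rule: contributions from independent ancestry routes add.
X and Y are related in two ways: half first cousins through their fathers (r = 1/16) and half second cousins through their mothers (r = 1/64).
r = 1/16 + 1/64 = 5/64 = 0.078125.

0.078125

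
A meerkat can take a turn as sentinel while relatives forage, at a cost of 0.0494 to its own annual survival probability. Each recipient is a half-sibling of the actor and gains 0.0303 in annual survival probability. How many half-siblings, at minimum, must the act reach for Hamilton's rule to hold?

r to a half-sibling = 1/4 (half-sibs share one parent — one path of length 2: r = (1/2)^2 = 1/4).
Hamilton's rule: n·r·B > C  ⇒  n > C/(r·B) = 0.0494/(0.25·0.0303) = 6.521.
The smallest integer exceeding 6.521 is 7.

7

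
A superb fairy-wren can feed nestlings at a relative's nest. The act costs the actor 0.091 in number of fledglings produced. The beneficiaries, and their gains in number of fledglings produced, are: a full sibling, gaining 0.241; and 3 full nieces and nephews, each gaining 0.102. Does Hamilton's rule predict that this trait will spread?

Yes

Hamilton's rule: the trait is favored when the sum of r·B over every recipient exceeds the actor's cost C.
r to a full sibling = 1/2 (full sibs share both parents — two paths of length 2: r = 2·(1/2)^2 = 1/2).
r to a full niece or nephew = 0.25 (full aunt/uncle↔niece/nephew: two paths of length 3 through the shared grandparent pair: r = 2·(1/2)^3 = 1/4).
Summing one r·B term per recipient: 1·0.5·0.241 + 3·0.25·0.102 = 0.197.
0.197 > 0.091: the indirect benefit exceeds the cost.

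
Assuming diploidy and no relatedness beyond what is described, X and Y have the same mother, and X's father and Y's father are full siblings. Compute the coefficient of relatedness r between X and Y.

0.375

With two independent routes of shared ancestry, r is the sum of the two contributions.
X and Y are related in two ways: half-sibs through their shared mother (r = 1/4) and first cousins through their fathers (r = 1/8).
r = 1/4 + 1/8 = 0.375.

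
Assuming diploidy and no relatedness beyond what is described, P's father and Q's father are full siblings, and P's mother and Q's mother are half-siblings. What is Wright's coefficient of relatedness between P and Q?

With two independent routes of shared ancestry, r is the sum of the two contributions.
P and Q are related in two ways: first cousins through their fathers (r = 1/8) and half first cousins through their mothers (r = 1/16).
r = 1/8 + 1/16 = 0.1875.

0.1875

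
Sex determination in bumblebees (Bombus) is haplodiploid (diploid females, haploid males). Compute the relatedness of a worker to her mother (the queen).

0.5

One meiotic link between diploid queen and diploid daughter: r = 1/2.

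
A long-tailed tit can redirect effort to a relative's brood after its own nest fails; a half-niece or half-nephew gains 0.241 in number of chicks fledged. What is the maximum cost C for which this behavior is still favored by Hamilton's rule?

0.030125

r to a half-niece or half-nephew = 0.125 (half-aunt/uncle↔niece/nephew: one path of length 3: r = (1/2)^3 = 1/8).
Hamilton's rule: n·r·B > C, so the trait is favored while C < n·r·B = 1·0.125·0.241 = 0.030125.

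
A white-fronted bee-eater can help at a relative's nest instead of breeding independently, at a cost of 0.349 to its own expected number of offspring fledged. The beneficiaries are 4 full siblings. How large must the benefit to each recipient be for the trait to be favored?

r to a full sibling = 1/2 (full sibs share both parents — two paths of length 2: r = 2·(1/2)^2 = 1/2).
Hamilton's rule with n recipients of equal r: n·r·B > C, so B > C/(n·r) = 0.349/(4·0.5) = 0.1745.

0.1745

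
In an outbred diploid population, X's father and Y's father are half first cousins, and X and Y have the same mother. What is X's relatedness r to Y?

0.265625

Wright's path rule: contributions from independent ancestry routes add.
X and Y are related in two ways: half second cousins through their fathers (r = 1/64) and half-sibs through their shared mother (r = 1/4).
r = 1/64 + 1/4 = 0.265625.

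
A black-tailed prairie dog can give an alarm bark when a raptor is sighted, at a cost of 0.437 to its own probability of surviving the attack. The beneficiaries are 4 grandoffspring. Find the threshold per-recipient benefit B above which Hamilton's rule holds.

r to a grandoffspring = 0.25 (two parent–offspring links: r = (1/2)^2 = 1/4).
Hamilton's rule with n recipients of equal r: n·r·B > C, so B > C/(n·r) = 0.437/(4·0.25) = 0.437.

0.437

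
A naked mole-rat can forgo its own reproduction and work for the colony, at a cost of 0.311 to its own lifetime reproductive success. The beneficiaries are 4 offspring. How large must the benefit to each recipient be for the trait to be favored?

0.1555

r to an offspring = 1/2 (one parent–offspring link: r = (1/2)^1 = 1/2).
Hamilton's rule with n recipients of equal r: n·r·B > C, so B > C/(n·r) = 0.311/(4·0.5) = 0.1555.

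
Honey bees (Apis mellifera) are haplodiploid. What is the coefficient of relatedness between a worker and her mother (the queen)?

One meiotic link between diploid queen and diploid daughter: r = 1/2.

0.5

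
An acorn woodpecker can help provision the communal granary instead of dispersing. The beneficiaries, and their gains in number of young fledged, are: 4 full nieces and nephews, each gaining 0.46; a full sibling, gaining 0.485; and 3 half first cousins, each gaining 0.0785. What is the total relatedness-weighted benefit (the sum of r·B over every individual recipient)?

r to a full niece or nephew = 0.25 (full aunt/uncle↔niece/nephew: two paths of length 3 through the shared grandparent pair: r = 2·(1/2)^3 = 1/4).
r to a full sibling = 1/2 (full sibs share both parents — two paths of length 2: r = 2·(1/2)^2 = 1/2).
r to a half first cousin = 1/16 (half first cousins share one grandparent — one path of length 4: r = (1/2)^4 = 1/16).
Summing one r·B term per recipient: 4·0.25·0.46 + 1·0.5·0.485 + 3·0.0625·0.0785 = 0.71721875.

0.71721875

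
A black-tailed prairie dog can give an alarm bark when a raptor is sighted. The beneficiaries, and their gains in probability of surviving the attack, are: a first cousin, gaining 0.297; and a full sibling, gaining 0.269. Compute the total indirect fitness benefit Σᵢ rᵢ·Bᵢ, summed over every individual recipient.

r to a first cousin = 1/8 (first cousins share one grandparent pair — two paths of length 4: r = 2·(1/2)^4 = 1/8).
r to a full sibling = 1/2 (full sibs share both parents — two paths of length 2: r = 2·(1/2)^2 = 1/2).
Summing one r·B term per recipient: 1·0.125·0.297 + 1·0.5·0.269 = 0.171625.

0.171625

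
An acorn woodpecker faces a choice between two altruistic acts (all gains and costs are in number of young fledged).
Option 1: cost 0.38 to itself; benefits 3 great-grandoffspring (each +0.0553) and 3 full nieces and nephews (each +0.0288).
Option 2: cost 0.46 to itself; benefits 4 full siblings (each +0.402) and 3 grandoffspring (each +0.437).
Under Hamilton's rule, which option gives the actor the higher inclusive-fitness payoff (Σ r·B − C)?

Option 1: r to a great-grandoffspring = 0.125.
Option 1: r to a full niece or nephew = 0.25.
Option 1: Σ r·B − C = (3·0.125·0.0553 + 3·0.25·0.0288) − 0.38 = -0.3376625.
Option 2: r to a full sibling = 0.5.
Option 2: r to a grandoffspring = 0.25.
Option 2: Σ r·B − C = (4·0.5·0.402 + 3·0.25·0.437) − 0.46 = 0.67175.
Option 2 has the higher net inclusive-fitness payoff.

Option 2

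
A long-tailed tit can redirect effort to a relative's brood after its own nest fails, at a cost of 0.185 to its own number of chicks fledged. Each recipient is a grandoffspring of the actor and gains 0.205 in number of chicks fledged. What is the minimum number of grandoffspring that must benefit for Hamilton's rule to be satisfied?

4

r to a grandoffspring = 0.25 (two parent–offspring links: r = (1/2)^2 = 1/4).
Hamilton's rule: n·r·B > C  ⇒  n > C/(r·B) = 0.185/(0.25·0.205) = 3.61.
The smallest integer exceeding 3.61 is 4.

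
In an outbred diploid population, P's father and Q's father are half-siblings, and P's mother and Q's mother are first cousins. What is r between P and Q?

Wright's path rule: contributions from independent ancestry routes add.
P and Q are related in two ways: half first cousins through their fathers (r = 1/16) and second cousins through their mothers (r = 1/32).
r = 1/16 + 1/32 = 3/32 = 0.09375.

0.09375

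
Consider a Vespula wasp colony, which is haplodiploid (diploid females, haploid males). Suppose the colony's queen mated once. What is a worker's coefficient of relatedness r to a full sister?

0.75

Haplodiploid full sisters inherit their father's entire haploid genome identically (contributing 1/2) and on average half of their mother's contribution (1/2 · 1/2 = 1/4); r = 1/2 + 1/4 = 3/4.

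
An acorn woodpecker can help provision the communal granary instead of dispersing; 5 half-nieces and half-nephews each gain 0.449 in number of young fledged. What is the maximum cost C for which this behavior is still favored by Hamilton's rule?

r to a half-niece or half-nephew = 1/8 (half-aunt/uncle↔niece/nephew: one path of length 3: r = (1/2)^3 = 1/8).
Hamilton's rule: n·r·B > C, so the trait is favored while C < n·r·B = 5·0.125·0.449 = 0.280625.

0.280625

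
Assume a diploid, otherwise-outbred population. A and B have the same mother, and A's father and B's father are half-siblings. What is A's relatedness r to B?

Wright's path rule: contributions from independent ancestry routes add.
A and B are related in two ways: half-sibs through their shared mother (r = 1/4) and half first cousins through their fathers (r = 1/16).
r = 1/4 + 1/16 = 0.3125.

0.3125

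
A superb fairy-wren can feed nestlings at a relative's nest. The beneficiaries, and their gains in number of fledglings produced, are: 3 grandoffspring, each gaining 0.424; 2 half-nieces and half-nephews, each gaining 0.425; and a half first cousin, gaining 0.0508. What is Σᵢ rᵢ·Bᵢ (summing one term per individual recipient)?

r to a grandoffspring = 1/4 (two parent–offspring links: r = (1/2)^2 = 1/4).
r to a half-niece or half-nephew = 1/8 (half-aunt/uncle↔niece/nephew: one path of length 3: r = (1/2)^3 = 1/8).
r to a half first cousin = 0.0625 (half first cousins share one grandparent — one path of length 4: r = (1/2)^4 = 1/16).
Summing one r·B term per recipient: 3·0.25·0.424 + 2·0.125·0.425 + 1·0.0625·0.0508 = 0.427425.

0.427425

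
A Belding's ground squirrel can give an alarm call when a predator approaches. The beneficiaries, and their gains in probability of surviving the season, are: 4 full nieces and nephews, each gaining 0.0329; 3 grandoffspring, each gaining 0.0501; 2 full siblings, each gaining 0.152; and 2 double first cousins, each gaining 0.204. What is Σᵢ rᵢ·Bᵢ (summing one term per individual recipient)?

0.324475

r to a full niece or nephew = 1/4 (full aunt/uncle↔niece/nephew: two paths of length 3 through the shared grandparent pair: r = 2·(1/2)^3 = 1/4).
r to a grandoffspring = 1/4 (two parent–offspring links: r = (1/2)^2 = 1/4).
r to a full sibling = 1/2 (full sibs share both parents — two paths of length 2: r = 2·(1/2)^2 = 1/2).
r to a double first cousin = 1/4 (double first cousins share both grandparent pairs — four paths of length 4: r = 4·(1/2)^4 = 1/4).
Summing one r·B term per recipient: 4·0.25·0.0329 + 3·0.25·0.0501 + 2·0.5·0.152 + 2·0.25·0.204 = 0.324475.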